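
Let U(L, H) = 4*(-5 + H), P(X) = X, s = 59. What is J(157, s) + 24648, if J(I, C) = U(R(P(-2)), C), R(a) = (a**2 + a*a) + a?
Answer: 24864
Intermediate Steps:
R(a) = a + 2*a**2 (R(a) = (a**2 + a**2) + a = 2*a**2 + a = a + 2*a**2)
U(L, H) = -20 + 4*H
J(I, C) = -20 + 4*C
J(157, s) + 24648 = (-20 + 4*59) + 24648 = (-20 + 236) + 24648 = 216 + 24648 = 24864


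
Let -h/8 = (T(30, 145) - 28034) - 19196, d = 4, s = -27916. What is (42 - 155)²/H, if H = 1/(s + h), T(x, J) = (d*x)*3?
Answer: 4431404836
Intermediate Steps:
T(x, J) = 12*x (T(x, J) = (4*x)*3 = 12*x)
h = 374960 (h = -8*((12*30 - 28034) - 19196) = -8*((360 - 28034) - 19196) = -8*(-27674 - 19196) = -8*(-46870) = 374960)
H = 1/347044 (H = 1/(-27916 + 374960) = 1/347044 ≈ 2.8815e-6)
(42 - 155)²/H = (42 - 155)²/(1/347044) = (-113)²*347044 = 12769*347044 = 4431404836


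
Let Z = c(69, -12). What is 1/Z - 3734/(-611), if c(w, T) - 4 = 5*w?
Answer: 1303777/213239 ≈ 6.1142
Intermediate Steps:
c(w, T) = 4 + 5*w
Z = 349 (Z = 4 + 5*69 = 4 + 345 = 349)
1/Z - 3734/(-611) = 1/349 - 3734/(-611) = 1*(1/349) - 3734*(-1/611) = 1/349 + 3734/611 = 1303777/213239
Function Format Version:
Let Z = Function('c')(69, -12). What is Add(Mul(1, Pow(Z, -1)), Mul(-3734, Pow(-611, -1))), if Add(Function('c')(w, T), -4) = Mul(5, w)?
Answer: Rational(1303777, 213239) ≈ 6.1142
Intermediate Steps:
Function('c')(w, T) = Add(4, Mul(5, w))
Z = 349 (Z = Add(4, Mul(5, 69)) = Add(4, 345) = 349)
Add(Mul(1, Pow(Z, -1)), Mul(-3734, Pow(-611, -1))) = Add(Mul(1, Pow(349, -1)), Mul(-3734, Pow(-611, -1))) = Add(Mul(1, Rational(1, 349)), Mul(-3734, Rational(-1, 611))) = Add(Rational(1, 349), Rational(3734, 611)) = Rational(1303777, 213239)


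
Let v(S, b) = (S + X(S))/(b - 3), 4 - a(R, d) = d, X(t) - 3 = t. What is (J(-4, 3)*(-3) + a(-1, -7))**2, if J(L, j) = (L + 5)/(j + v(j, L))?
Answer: 1369/16 ≈ 85.563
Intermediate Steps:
X(t) = 3 + t
a(R, d) = 4 - d
v(S, b) = (3 + 2*S)/(-3 + b) (v(S, b) = (S + (3 + S))/(b - 3) = (3 + 2*S)/(-3 + b))
J(L, j) = (5 + L)/(j + (3 + 2*j)/(-3 + L)) (J(L, j) = (L + 5)/(j + (3 + 2*j)/(-3 + L)) = (5 + L)/(j + (3 + 2*j)/(-3 + L)))
(J(-4, 3)*(-3) + a(-1, -7))**2 = (((-15 + (-4)**2 + 2*(-4))/(3 - 1*3 - 4*3))*(-3) + (4 - 1*(-7)))**2 = (((-15 + 16 - 8)/(3 - 3 - 12))*(-3) + (4 + 7))**2 = ((-7/(-12))*(-3) + 11)**2 = (-1/12*(-7)*(-3) + 11)**2 = ((7/12)*(-3) + 11)**2 = (-7/4 + 11)**2 = (37/4)**2 = 1369/16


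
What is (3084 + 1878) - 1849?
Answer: 3113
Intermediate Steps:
(3084 + 1878) - 1849 = 4962 - 1849 = 3113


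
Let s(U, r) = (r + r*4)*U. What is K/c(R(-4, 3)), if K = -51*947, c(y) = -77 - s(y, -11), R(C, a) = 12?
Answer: -48297/583 ≈ -82.842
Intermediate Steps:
s(U, r) = 5*U*r (s(U, r) = (r + 4*r)*U = (5*r)*U = 5*U*r)
c(y) = -77 + 55*y (c(y) = -77 - 5*y*(-11) = -77 - (-55)*y = -77 + 55*y)
K = -48297
K/c(R(-4, 3)) = -48297/(-77 + 55*12) = -48297/(-77 + 660) = -48297/583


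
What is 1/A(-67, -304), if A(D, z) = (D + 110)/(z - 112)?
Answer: -416/43 ≈ -9.6744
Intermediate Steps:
A(D, z) = (110 + D)/(-112 + z)
1/A(-67, -304) = 1/((110 - 67)/(-112 - 304)) = 1/(43/(-416)) = 1/(-1/416*43) = 1/(-43/416) = -416/43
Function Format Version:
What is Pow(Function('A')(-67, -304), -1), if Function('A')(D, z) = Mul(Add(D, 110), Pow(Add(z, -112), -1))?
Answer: Rational(-416, 43) ≈ -9.6744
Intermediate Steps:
Function('A')(D, z) = Mul(Pow(Add(-112, z), -1), Add(110, D)) (Function('A')(D, z) = Mul(Add(110, D), Pow(Add(-112, z), -1)) = Mul(Pow(Add(-112, z), -1), Add(110, D)))
Pow(Function('A')(-67, -304), -1) = Pow(Mul(Pow(Add(-112, -304), -1), Add(110, -67)), -1) = Pow(Mul(Pow(-416, -1), 43), -1) = Pow(Mul(Rational(-1, 416), 43), -1) = Pow(Rational(-43, 416), -1) = Rational(-416, 43)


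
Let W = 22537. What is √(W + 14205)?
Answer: √36742 ≈ 191.68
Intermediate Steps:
√(W + 14205) = √(22537 + 14205) = √36742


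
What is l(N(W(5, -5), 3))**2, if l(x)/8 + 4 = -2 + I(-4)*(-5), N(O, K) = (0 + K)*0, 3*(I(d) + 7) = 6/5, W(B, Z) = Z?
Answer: 46656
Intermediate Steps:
I(d) = -33/5 (I(d) = -7 + (6/5)/3 = -7 + (6*(1/5))/3 = -7 + (1/3)*(6/5) = -7 + 2/5 = -33/5)
N(O, K) = 0 (N(O, K) = K*0 = 0)
l(x) = 216 (l(x) = -32 + 8*(-2 - 33/5*(-5)) = -32 + 8*(-2 + 33) = -32 + 8*31 = -32 + 248 = 216)
l(N(W(5, -5), 3))**2 = 216**2 = 46656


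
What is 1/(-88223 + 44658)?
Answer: -1/43565 ≈ -2.2954e-5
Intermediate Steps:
1/(-88223 + 44658) = 1/(-43565) = -1/43565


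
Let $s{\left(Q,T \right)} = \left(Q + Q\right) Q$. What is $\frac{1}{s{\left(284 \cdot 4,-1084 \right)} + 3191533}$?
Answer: $\frac{1}{5772525} \approx 1.7323 \cdot 10^{-7}$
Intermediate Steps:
$s{\left(Q,T \right)} = 2 Q^{2}$ ($s{\left(Q,T \right)} = 2 Q Q = 2 Q^{2}$)
$\frac{1}{s{\left(284 \cdot 4,-1084 \right)} + 3191533} = \frac{1}{2 \left(284 \cdot 4\right)^{2} + 3191533} = \frac{1}{2 \cdot 1136^{2} + 3191533} = \frac{1}{2 \cdot 1290496 + 3191533} = \frac{1}{2580992 + 3191533} = \frac{1}{5772525}$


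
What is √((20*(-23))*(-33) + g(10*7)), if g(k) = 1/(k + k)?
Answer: √74382035/70 ≈ 123.21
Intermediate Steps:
g(k) = 1/(2*k)
√((20*(-23))*(-33) + g(10*7)) = √((20*(-23))*(-33) + 1/(2*((10*7)))) = √(-460*(-33) + (½)/70) = √(15180 + (½)*(1/70)) = √(15180 + 1/140) = √(2125201/140) = √74382035/70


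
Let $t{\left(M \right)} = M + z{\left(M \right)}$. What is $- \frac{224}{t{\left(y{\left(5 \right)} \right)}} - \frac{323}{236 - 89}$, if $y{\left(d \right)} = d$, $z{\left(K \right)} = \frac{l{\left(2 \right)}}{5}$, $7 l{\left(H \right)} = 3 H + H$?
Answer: $- \frac{134621}{2989} \approx -45.039$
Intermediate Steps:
$l{\left(H \right)} = \frac{4 H}{7}$ ($l{\left(H \right)} = \frac{3 H + H}{7} = \frac{4 H}{7}$)
$z{\left(K \right)} = \frac{8}{35}$ ($z{\left(K \right)} = \frac{\frac{4}{7} \cdot 2}{5} = \frac{8}{7} \cdot \frac{1}{5} = \frac{8}{35}$)
$t{\left(M \right)} = \frac{8}{35} + M$ ($t{\left(M \right)} = M + \frac{8}{35} = \frac{8}{35} + M$)
$- \frac{224}{t{\left(y{\left(5 \right)} \right)}} - \frac{323}{236 - 89} = - \frac{224}{\frac{8}{35} + 5} - \frac{323}{236 - 89} = - \frac{224}{\frac{183}{35}} - \frac{323}{236 - 89} = \left(-224\right) \frac{35}{183} - \frac{323}{147} = - \frac{7840}{183} - \frac{323}{147} = - \frac{134621}{2989}$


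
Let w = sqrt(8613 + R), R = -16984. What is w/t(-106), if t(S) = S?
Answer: -I*sqrt(8371)/106 ≈ -0.86314*I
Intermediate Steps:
w = I*sqrt(8371) (w = sqrt(8613 - 16984) = sqrt(-8371) = I*sqrt(8371) ≈ 91.493*I)
w/t(-106) = (I*sqrt(8371))/(-106) = (I*sqrt(8371))*(-1/106) = -I*sqrt(8371)/106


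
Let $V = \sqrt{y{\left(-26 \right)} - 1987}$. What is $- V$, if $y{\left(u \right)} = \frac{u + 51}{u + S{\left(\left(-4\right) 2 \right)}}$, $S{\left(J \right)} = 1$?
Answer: $- 2 i \sqrt{497} \approx - 44.587 i$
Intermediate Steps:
$y{\left(u \right)} = \frac{51 + u}{1 + u}$ ($y{\left(u \right)} = \frac{u + 51}{u + 1} = \frac{51 + u}{1 + u}$)
$V = 2 i \sqrt{497}$ ($V = \sqrt{\frac{51 - 26}{1 - 26} - 1987} = \sqrt{\frac{1}{-25} \cdot 25 - 1987} = \sqrt{\left(- \frac{1}{25}\right) 25 - 1987} = \sqrt{-1 - 1987} = \sqrt{-1988} = 2 i \sqrt{497} \approx 44.587 i$)
$- V = - 2 i \sqrt{497}$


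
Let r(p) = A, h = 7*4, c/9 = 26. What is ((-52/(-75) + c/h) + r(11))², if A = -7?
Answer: 4635409/1102500 ≈ 4.2045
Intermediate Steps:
c = 234 (c = 9*26 = 234)
h = 28
r(p) = -7
((-52/(-75) + c/h) + r(11))² = ((-52/(-75) + 234/28) - 7)² = ((-52*(-1/75) + 234*(1/28)) - 7)² = ((52/75 + 117/14) - 7)² = (9503/1050 - 7)² = (2153/1050)² = 4635409/1102500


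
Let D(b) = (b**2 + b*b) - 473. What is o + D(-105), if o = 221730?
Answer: 243307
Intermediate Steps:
D(b) = -473 + 2*b**2 (D(b) = (b**2 + b**2) - 473 = 2*b**2 - 473 = -473 + 2*b**2)
o + D(-105) = 221730 + (-473 + 2*(-105)**2) = 221730 + (-473 + 2*11025) = 221730 + (-473 + 22050) = 221730 + 21577 = 243307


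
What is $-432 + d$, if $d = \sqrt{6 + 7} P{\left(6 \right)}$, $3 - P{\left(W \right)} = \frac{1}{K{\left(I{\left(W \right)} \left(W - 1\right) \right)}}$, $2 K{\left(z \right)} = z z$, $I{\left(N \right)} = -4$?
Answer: $-432 + \frac{599 \sqrt{13}}{200} \approx -421.2$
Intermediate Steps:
$K{\left(z \right)} = \frac{z^{2}}{2}$ ($K{\left(z \right)} = \frac{z z}{2} = \frac{z^{2}}{2}$)
$P{\left(W \right)} = 3 - \frac{2}{\left(4 - 4 W\right)^{2}}$ ($P{\left(W \right)} = 3 - \frac{1}{\frac{1}{2} \left(- 4 \left(W - 1\right)\right)^{2}} = 3 - \frac{1}{\frac{1}{2} \left(- 4 \left(-1 + W\right)\right)^{2}} = 3 - \frac{1}{\frac{1}{2} \left(4 - 4 W\right)^{2}} = 3 - \frac{2}{\left(4 - 4 W\right)^{2}}$)
$d = \frac{599 \sqrt{13}}{200}$ ($d = \sqrt{6 + 7} \left(3 - \frac{1}{8 \left(1 - 6\right)^{2}}\right) = \sqrt{13} \left(3 - \frac{1}{8 \left(1 - 6\right)^{2}}\right) = \sqrt{13} \left(3 - \frac{1}{8 \cdot 25}\right) = \sqrt{13} \left(3 - \frac{1}{200}\right) = \sqrt{13} \cdot \frac{599}{200} = \frac{599 \sqrt{13}}{200} \approx 10.799$)
$-432 + d = -432 + \frac{599 \sqrt{13}}{200}$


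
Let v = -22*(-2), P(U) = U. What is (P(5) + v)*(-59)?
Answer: -2891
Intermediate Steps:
v = 44
(P(5) + v)*(-59) = (5 + 44)*(-59) = 49*(-59) = -2891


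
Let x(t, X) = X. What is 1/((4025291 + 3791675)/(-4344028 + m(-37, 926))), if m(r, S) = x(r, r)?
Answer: -4344065/7816966 ≈ -0.55572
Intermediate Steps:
m(r, S) = r
1/((4025291 + 3791675)/(-4344028 + m(-37, 926))) = 1/((4025291 + 3791675)/(-4344028 - 37)) = 1/(7816966/(-4344065)) = 1/(7816966*(-1/4344065)) = 1/(-7816966/4344065) = -4344065/7816966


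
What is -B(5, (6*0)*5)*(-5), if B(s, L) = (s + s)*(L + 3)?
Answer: 150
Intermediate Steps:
B(s, L) = 2*s*(3 + L) (B(s, L) = (2*s)*(3 + L) = 2*s*(3 + L))
-B(5, (6*0)*5)*(-5) = -2*5*(3 + (6*0)*5)*(-5) = -2*5*(3 + 0*5)*(-5) = -2*5*(3 + 0)*(-5) = -2*5*3*(-5) = -1*30*(-5) = -30*(-5) = 150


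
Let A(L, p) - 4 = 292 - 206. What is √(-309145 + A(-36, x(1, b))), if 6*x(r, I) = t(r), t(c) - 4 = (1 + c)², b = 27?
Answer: I*√309055 ≈ 555.93*I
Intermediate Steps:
t(c) = 4 + (1 + c)²
x(r, I) = ⅔ + (1 + r)²/6 (x(r, I) = (4 + (1 + r)²)/6 = ⅔ + (1 + r)²/6)
A(L, p) = 90 (A(L, p) = 4 + (292 - 206) = 4 + 86 = 90)
√(-309145 + A(-36, x(1, b))) = √(-309145 + 90) = √(-309055) = I*√309055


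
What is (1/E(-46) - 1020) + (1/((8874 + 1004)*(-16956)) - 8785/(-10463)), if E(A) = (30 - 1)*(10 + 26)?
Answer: -51795111766928533/50821403318136 ≈ -1019.2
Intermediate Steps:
E(A) = 1044 (E(A) = 29*36 = 1044)
(1/E(-46) - 1020) + (1/((8874 + 1004)*(-16956)) - 8785/(-10463)) = (1/1044 - 1020) + (1/((8874 + 1004)*(-16956)) - 8785/(-10463)) = (1/1044 - 1020) + (-1/16956/9878 - 8785*(-1/10463)) = -1064879/1044 + ((1/9878)*(-1/16956) + 8785/10463) = -1064879/1044 + (-1/167491368 + 8785/10463) = -1064879/1044 + 1471411657417/1752462183384 = -51795111766928533/50821403318136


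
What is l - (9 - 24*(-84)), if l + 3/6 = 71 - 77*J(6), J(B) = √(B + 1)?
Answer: -3909/2 - 77*√7 ≈ -2158.2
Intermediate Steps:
J(B) = √(1 + B)
l = 141/2 - 77*√7 (l = -½ + (71 - 77*√(1 + 6)) = -½ + (71 - 77*√7) = 141/2 - 77*√7 ≈ -133.22)
l - (9 - 24*(-84)) = (141/2 - 77*√7) - (9 - 24*(-84)) = (141/2 - 77*√7) - (9 + 2016) = (141/2 - 77*√7) - 1*2025 = (141/2 - 77*√7) - 2025 = -3909/2 - 77*√7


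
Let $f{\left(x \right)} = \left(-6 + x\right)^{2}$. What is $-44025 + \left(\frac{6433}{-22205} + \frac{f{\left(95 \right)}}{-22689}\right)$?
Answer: $- \frac{22180523855267}{503809245} \approx -44026.0$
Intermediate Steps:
$-44025 + \left(\frac{6433}{-22205} + \frac{f{\left(95 \right)}}{-22689}\right) = -44025 + \left(\frac{6433}{-22205} + \frac{\left(-6 + 95\right)^{2}}{-22689}\right) = -44025 + \left(6433 \left(- \frac{1}{22205}\right) + 89^{2} \left(- \frac{1}{22689}\right)\right) = -44025 + \left(- \frac{6433}{22205} + 7921 \left(- \frac{1}{22689}\right)\right) = -44025 - \frac{321844142}{503809245} = - \frac{22180523855267}{503809245}$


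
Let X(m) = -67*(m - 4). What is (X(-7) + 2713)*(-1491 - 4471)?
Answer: -20568900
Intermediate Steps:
X(m) = 268 - 67*m (X(m) = -67*(-4 + m) = 268 - 67*m)
(X(-7) + 2713)*(-1491 - 4471) = ((268 - 67*(-7)) + 2713)*(-1491 - 4471) = ((268 + 469) + 2713)*(-5962) = (737 + 2713)*(-5962) = 3450*(-5962) = -20568900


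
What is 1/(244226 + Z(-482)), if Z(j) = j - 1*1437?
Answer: 1/242307 ≈ 4.1270e-6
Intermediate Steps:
Z(j) = -1437 + j (Z(j) = j - 1437 = -1437 + j)
1/(244226 + Z(-482)) = 1/(244226 + (-1437 - 482)) = 1/(244226 - 1919) = 1/242307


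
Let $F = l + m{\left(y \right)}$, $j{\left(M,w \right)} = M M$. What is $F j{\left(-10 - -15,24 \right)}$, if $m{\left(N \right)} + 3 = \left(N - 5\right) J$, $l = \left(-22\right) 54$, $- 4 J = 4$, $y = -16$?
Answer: $-29250$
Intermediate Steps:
$J = -1$ ($J = \left(- \frac{1}{4}\right) 4 = -1$)
$j{\left(M,w \right)} = M^{2}$
$l = -1188$
$m{\left(N \right)} = 2 - N$ ($m{\left(N \right)} = -3 + \left(N - 5\right) \left(-1\right) = -3 + \left(-5 + N\right) \left(-1\right) = -3 - \left(-5 + N\right) = 2 - N$)
$F = -1170$ ($F = -1188 + \left(2 - -16\right) = -1188 + \left(2 + 16\right) = -1188 + 18 = -1170$)
$F j{\left(-10 - -15,24 \right)} = - 1170 \left(-10 - -15\right)^{2} = - 1170 \left(-10 + 15\right)^{2} = - 1170 \cdot 5^{2} = \left(-1170\right) 25 = -29250$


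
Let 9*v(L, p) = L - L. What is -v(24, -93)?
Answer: 0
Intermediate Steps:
v(L, p) = 0 (v(L, p) = (L - L)/9 = (⅑)*0 = 0)
-v(24, -93) = -1*0 = 0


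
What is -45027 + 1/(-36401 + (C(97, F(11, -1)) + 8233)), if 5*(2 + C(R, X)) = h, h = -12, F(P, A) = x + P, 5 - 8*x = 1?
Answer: -6342593279/140862 ≈ -45027.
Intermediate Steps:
x = ½ (x = 5/8 - ⅛*1 = 5/8 - ⅛ = ½ ≈ 0.50000)
F(P, A) = ½ + P
C(R, X) = -22/5 (C(R, X) = -2 + (⅕)*(-12) = -2 - 12/5 = -22/5)
-45027 + 1/(-36401 + (C(97, F(11, -1)) + 8233)) = -45027 + 1/(-36401 + (-22/5 + 8233)) = -45027 + 1/(-36401 + 41143/5) = -45027 + 1/(-140862/5) = -45027 - 5/140862 = -6342593279/140862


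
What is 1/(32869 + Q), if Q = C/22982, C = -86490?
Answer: 11491/377654434 ≈ 3.0427e-5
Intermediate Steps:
Q = -43245/11491 (Q = -86490/22982 = -86490*1/22982 = -43245/11491 ≈ -3.7634)
1/(32869 + Q) = 1/(32869 - 43245/11491) = 1/(377654434/11491) = 11491/377654434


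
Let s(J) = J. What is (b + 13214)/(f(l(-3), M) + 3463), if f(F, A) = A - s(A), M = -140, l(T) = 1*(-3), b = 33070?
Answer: 46284/3463 ≈ 13.365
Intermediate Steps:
l(T) = -3
f(F, A) = 0 (f(F, A) = A - A = 0)
(b + 13214)/(f(l(-3), M) + 3463) = (33070 + 13214)/(0 + 3463) = 46284/3463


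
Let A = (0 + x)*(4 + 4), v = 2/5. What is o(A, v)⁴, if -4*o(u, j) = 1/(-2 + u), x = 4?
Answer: 1/207360000 ≈ 4.8225e-9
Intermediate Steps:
v = ⅖ (v = 2*(⅕) = ⅖ ≈ 0.40000)
A = 32 (A = (0 + 4)*(4 + 4) = 4*8 = 32)
o(u, j) = -1/(4*(-2 + u))
o(A, v)⁴ = (-1/(-8 + 4*32))⁴ = (-1/(-8 + 128))⁴ = (-1/120)⁴ = 1/207360000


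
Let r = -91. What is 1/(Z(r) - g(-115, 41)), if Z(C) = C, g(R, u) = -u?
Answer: -1/50 ≈ -0.020000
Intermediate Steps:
1/(Z(r) - g(-115, 41)) = 1/(-91 - (-1)*41) = 1/(-91 - 1*(-41)) = 1/(-91 + 41) = 1/(-50) = -1/50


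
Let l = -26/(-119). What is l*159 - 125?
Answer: -10741/119 ≈ -90.260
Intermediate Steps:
l = 26/119 (l = -26*(-1/119) = 26/119 ≈ 0.21849)
l*159 - 125 = (26/119)*159 - 125 = 4134/119 - 125 = -10741/119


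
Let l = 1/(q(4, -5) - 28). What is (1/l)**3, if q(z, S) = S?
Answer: -35937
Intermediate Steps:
l = -1/33 (l = 1/(-5 - 28) = 1/(-33) = -1/33 ≈ -0.030303)
(1/l)**3 = (1/(-1/33))**3 = (-33)**3 = -35937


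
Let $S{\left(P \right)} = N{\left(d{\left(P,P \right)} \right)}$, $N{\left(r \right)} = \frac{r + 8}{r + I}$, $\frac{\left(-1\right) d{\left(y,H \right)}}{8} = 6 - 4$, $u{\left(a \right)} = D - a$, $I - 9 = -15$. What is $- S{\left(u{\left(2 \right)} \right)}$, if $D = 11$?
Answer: $- \frac{4}{11} \approx -0.36364$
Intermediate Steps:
$I = -6$ ($I = 9 - 15 = -6$)
$u{\left(a \right)} = 11 - a$
$d{\left(y,H \right)} = -16$ ($d{\left(y,H \right)} = - 8 \left(6 - 4\right) = \left(-8\right) 2 = -16$)
$N{\left(r \right)} = \frac{8 + r}{-6 + r}$ ($N{\left(r \right)} = \frac{r + 8}{r - 6} = \frac{8 + r}{-6 + r}$)
$S{\left(P \right)} = \frac{4}{11}$ ($S{\left(P \right)} = \frac{8 - 16}{-6 - 16} = \frac{1}{-22} \left(-8\right) = \left(- \frac{1}{22}\right) \left(-8\right) = \frac{4}{11}$)
$- S{\left(u{\left(2 \right)} \right)} = \left(-1\right) \frac{4}{11} = - \frac{4}{11}$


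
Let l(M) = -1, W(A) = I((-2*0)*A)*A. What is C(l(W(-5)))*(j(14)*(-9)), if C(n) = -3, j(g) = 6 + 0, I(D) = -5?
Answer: 162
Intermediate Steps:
j(g) = 6
W(A) = -5*A
C(l(W(-5)))*(j(14)*(-9)) = -18*(-9) = -3*(-54) = 162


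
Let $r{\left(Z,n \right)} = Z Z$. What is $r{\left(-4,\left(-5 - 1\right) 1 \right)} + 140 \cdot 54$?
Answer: $7576$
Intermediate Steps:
$r{\left(Z,n \right)} = Z^{2}$
$r{\left(-4,\left(-5 - 1\right) 1 \right)} + 140 \cdot 54 = \left(-4\right)^{2} + 140 \cdot 54 = 16 + 7560 = 7576$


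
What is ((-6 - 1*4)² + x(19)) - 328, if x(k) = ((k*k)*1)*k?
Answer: 6631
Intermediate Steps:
x(k) = k³ (x(k) = (k²*1)*k = k²*k = k³)
((-6 - 1*4)² + x(19)) - 328 = ((-6 - 1*4)² + 19³) - 328 = ((-6 - 4)² + 6859) - 328 = ((-10)² + 6859) - 328 = (100 + 6859) - 328 = 6959 - 328 = 6631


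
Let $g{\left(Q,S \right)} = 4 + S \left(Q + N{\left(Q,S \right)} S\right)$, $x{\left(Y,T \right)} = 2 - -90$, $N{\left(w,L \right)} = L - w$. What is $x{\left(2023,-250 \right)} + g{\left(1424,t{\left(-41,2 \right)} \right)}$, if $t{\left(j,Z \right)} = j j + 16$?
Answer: $788604481$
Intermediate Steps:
$x{\left(Y,T \right)} = 92$ ($x{\left(Y,T \right)} = 2 + 90 = 92$)
$t{\left(j,Z \right)} = 16 + j^{2}$ ($t{\left(j,Z \right)} = j^{2} + 16 = 16 + j^{2}$)
$g{\left(Q,S \right)} = 4 + S \left(Q + S \left(S - Q\right)\right)$ ($g{\left(Q,S \right)} = 4 + S \left(Q + \left(S - Q\right) S\right) = 4 + S \left(Q + S \left(S - Q\right)\right)$)
$x{\left(2023,-250 \right)} + g{\left(1424,t{\left(-41,2 \right)} \right)} = 92 + \left(4 + 1424 \left(16 + \left(-41\right)^{2}\right) + \left(16 + \left(-41\right)^{2}\right)^{2} \left(\left(16 + \left(-41\right)^{2}\right) - 1424\right)\right) = 92 + \left(4 + 1424 \left(16 + 1681\right) + \left(16 + 1681\right)^{2} \left(\left(16 + 1681\right) - 1424\right)\right) = 92 + \left(4 + 1424 \cdot 1697 + 1697^{2} \left(1697 - 1424\right)\right) = 92 + \left(4 + 2416528 + 2879809 \cdot 273\right) = 92 + \left(4 + 2416528 + 786187857\right) = 92 + 788604389 = 788604481$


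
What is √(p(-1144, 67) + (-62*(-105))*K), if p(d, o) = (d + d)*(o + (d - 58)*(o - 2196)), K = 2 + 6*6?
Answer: 2*I*√1463757655 ≈ 76518.0*I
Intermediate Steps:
K = 38 (K = 2 + 36 = 38)
p(d, o) = 2*d*(o + (-2196 + o)*(-58 + d)) (p(d, o) = (2*d)*(o + (-58 + d)*(-2196 + o)) = (2*d)*(o + (-2196 + o)*(-58 + d)) = 2*d*(o + (-2196 + o)*(-58 + d)))
√(p(-1144, 67) + (-62*(-105))*K) = √(2*(-1144)*(127368 - 2196*(-1144) - 57*67 - 1144*67) - 62*(-105)*38) = √(2*(-1144)*(127368 + 2512224 - 3819 - 76648) + 6510*38) = √(2*(-1144)*2559125 + 247380) = √(-5855278000 + 247380) = √(-5855030620) = 2*I*√1463757655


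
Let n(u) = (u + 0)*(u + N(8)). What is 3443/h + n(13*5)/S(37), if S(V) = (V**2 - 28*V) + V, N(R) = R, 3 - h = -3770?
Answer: 348669/25382 ≈ 13.737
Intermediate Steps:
h = 3773 (h = 3 - 1*(-3770) = 3 + 3770 = 3773)
n(u) = u*(8 + u) (n(u) = (u + 0)*(u + 8) = u*(8 + u))
S(V) = V**2 - 27*V
3443/h + n(13*5)/S(37) = 3443/3773 + ((13*5)*(8 + 13*5))/((37*(-27 + 37))) = 3443*(1/3773) + (65*(8 + 65))/((37*10)) = 313/343 + (65*73)/370 = 313/343 + 4745*(1/370) = 313/343 + 949/74 = 348669/25382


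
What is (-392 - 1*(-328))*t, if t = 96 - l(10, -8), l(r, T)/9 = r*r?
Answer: 51456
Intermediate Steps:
l(r, T) = 9*r² (l(r, T) = 9*(r*r) = 9*r²)
t = -804 (t = 96 - 9*10² = 96 - 9*100 = 96 - 1*900 = 96 - 900 = -804)
(-392 - 1*(-328))*t = (-392 - 1*(-328))*(-804) = (-392 + 328)*(-804) = -64*(-804) = 51456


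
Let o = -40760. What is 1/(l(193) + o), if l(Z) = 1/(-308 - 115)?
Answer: -423/17241481 ≈ -2.4534e-5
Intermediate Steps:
l(Z) = -1/423 (l(Z) = 1/(-423) = -1/423)
1/(l(193) + o) = 1/(-1/423 - 40760) = 1/(-17241481/423) = -423/17241481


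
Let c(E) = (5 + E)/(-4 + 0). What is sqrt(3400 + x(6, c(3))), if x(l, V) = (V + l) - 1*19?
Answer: sqrt(3385) ≈ 58.181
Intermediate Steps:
c(E) = -5/4 - E/4 (c(E) = (5 + E)/(-4) = (5 + E)*(-1/4) = -5/4 - E/4)
x(l, V) = -19 + V + l (x(l, V) = (V + l) - 19 = -19 + V + l)
sqrt(3400 + x(6, c(3))) = sqrt(3400 + (-19 + (-5/4 - 1/4*3) + 6)) = sqrt(3400 + (-19 + (-5/4 - 3/4) + 6)) = sqrt(3400 + (-19 - 2 + 6)) = sqrt(3400 - 15) = sqrt(3385)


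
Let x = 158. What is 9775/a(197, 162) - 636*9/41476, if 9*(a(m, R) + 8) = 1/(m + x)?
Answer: -323872110054/265021271 ≈ -1222.1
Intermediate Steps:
a(m, R) = -8 + 1/(9*(158 + m)) (a(m, R) = -8 + 1/(9*(m + 158)) = -8 + 1/(9*(158 + m)))
9775/a(197, 162) - 636*9/41476 = 9775/(((-11375 - 72*197)/(9*(158 + 197)))) - 636*9/41476 = 9775/(((1/9)*(-11375 - 14184)/355)) - 5724*1/41476 = 9775/(((1/9)*(1/355)*(-25559))) - 1431/10369 = 9775/(-25559/3195) - 1431/10369 = 9775*(-3195/25559) - 1431/10369 = -31231125/25559 - 1431/10369 = -323872110054/265021271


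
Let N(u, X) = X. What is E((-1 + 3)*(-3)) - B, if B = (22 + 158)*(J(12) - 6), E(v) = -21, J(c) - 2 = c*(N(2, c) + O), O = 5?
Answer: -36021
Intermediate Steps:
J(c) = 2 + c*(5 + c) (J(c) = 2 + c*(c + 5) = 2 + c*(5 + c))
B = 36000 (B = (22 + 158)*((2 + 12² + 5*12) - 6) = 180*((2 + 144 + 60) - 6) = 180*(206 - 6) = 180*200 = 36000)
E((-1 + 3)*(-3)) - B = -21 - 1*36000 = -21 - 36000 = -36021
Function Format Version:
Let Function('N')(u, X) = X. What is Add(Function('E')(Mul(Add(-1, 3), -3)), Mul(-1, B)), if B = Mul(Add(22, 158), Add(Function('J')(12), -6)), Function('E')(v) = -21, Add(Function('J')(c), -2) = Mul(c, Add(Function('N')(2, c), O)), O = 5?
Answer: -36021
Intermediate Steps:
Function('J')(c) = Add(2, Mul(c, Add(5, c))) (Function('J')(c) = Add(2, Mul(c, Add(c, 5))) = Add(2, Mul(c, Add(5, c))))
B = 36000 (B = Mul(Add(22, 158), Add(Add(2, Pow(12, 2), Mul(5, 12)), -6)) = Mul(180, Add(Add(2, 144, 60), -6)) = Mul(180, Add(206, -6)) = Mul(180, 200) = 36000)
Add(Function('E')(Mul(Add(-1, 3), -3)), Mul(-1, B)) = Add(-21, Mul(-1, 36000)) = Add(-21, -36000) = -36021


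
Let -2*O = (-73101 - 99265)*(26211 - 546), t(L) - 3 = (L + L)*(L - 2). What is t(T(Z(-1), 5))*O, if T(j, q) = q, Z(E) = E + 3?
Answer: 72992260935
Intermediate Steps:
Z(E) = 3 + E
t(L) = 3 + 2*L*(-2 + L) (t(L) = 3 + (L + L)*(L - 2) = 3 + (2*L)*(-2 + L) = 3 + 2*L*(-2 + L))
O = 2211886695 (O = -(-73101 - 99265)*(26211 - 546)/2 = -(-86183)*25665 = -½*(-4423773390) = 2211886695)
t(T(Z(-1), 5))*O = (3 - 4*5 + 2*5²)*2211886695 = (3 - 20 + 2*25)*2211886695 = (3 - 20 + 50)*2211886695 = 33*2211886695 = 72992260935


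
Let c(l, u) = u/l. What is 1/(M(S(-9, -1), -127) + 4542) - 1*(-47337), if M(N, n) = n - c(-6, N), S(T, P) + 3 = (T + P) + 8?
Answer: 1253720451/26485 ≈ 47337.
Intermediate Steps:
S(T, P) = 5 + P + T (S(T, P) = -3 + ((T + P) + 8) = -3 + ((P + T) + 8) = -3 + (8 + P + T) = 5 + P + T)
M(N, n) = n + N/6 (M(N, n) = n - N/(-6) = n - N*(-1)/6 = n - (-1)*N/6 = n + N/6)
1/(M(S(-9, -1), -127) + 4542) - 1*(-47337) = 1/((-127 + (5 - 1 - 9)/6) + 4542) - 1*(-47337) = 1/((-127 + (⅙)*(-5)) + 4542) + 47337 = 1/((-127 - ⅚) + 4542) + 47337 = 1/(-767/6 + 4542) + 47337 = 1/(26485/6) + 47337 = 6/26485 + 47337 = 1253720451/26485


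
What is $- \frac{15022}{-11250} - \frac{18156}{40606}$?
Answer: $\frac{101432083}{114204375} \approx 0.88816$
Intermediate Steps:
$- \frac{15022}{-11250} - \frac{18156}{40606} = \left(-15022\right) \left(- \frac{1}{11250}\right) - \frac{9078}{20303} = \frac{7511}{5625} - \frac{9078}{20303} = \frac{101432083}{114204375}$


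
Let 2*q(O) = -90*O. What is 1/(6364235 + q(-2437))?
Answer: 1/6473900 ≈ 1.5447e-7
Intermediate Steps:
q(O) = -45*O (q(O) = (-90*O)/2 = -45*O)
1/(6364235 + q(-2437)) = 1/(6364235 - 45*(-2437)) = 1/(6364235 + 109665) = 1/6473900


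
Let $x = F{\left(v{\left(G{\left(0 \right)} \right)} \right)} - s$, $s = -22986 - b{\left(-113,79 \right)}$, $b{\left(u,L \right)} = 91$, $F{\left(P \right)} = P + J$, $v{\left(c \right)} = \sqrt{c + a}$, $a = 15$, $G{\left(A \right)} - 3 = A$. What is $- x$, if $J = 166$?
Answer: $-23243 - 3 \sqrt{2} \approx -23247.0$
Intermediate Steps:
$G{\left(A \right)} = 3 + A$
$v{\left(c \right)} = \sqrt{15 + c}$ ($v{\left(c \right)} = \sqrt{c + 15} = \sqrt{15 + c}$)
$F{\left(P \right)} = 166 + P$ ($F{\left(P \right)} = P + 166 = 166 + P$)
$s = -23077$ ($s = -22986 - 91 = -23077$)
$x = 23243 + 3 \sqrt{2}$ ($x = \left(166 + \sqrt{15 + \left(3 + 0\right)}\right) - -23077 = \left(166 + \sqrt{15 + 3}\right) + 23077 = \left(166 + \sqrt{18}\right) + 23077 = \left(166 + 3 \sqrt{2}\right) + 23077 = 23243 + 3 \sqrt{2} \approx 23247.0$)
$- x = - (23243 + 3 \sqrt{2}) = -23243 - 3 \sqrt{2}$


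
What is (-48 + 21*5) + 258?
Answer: 315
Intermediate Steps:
(-48 + 21*5) + 258 = (-48 + 105) + 258 = 57 + 258 = 315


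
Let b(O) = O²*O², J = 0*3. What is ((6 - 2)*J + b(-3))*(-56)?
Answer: -4536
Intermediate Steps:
J = 0
b(O) = O⁴
((6 - 2)*J + b(-3))*(-56) = ((6 - 2)*0 + (-3)⁴)*(-56) = (4*0 + 81)*(-56) = (0 + 81)*(-56) = 81*(-56) = -4536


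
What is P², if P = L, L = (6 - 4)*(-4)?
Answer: 64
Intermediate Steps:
L = -8 (L = 2*(-4) = -8)
P = -8
P² = (-8)² = 64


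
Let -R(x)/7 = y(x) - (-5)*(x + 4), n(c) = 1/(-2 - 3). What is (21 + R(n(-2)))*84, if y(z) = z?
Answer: -46452/5 ≈ -9290.4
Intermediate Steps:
n(c) = -⅕ (n(c) = 1/(-5) = -⅕)
R(x) = -140 - 42*x (R(x) = -7*(x - (-5)*(x + 4)) = -7*(x - (-5)*(4 + x)) = -7*(x - (-20 - 5*x)) = -7*(x + (20 + 5*x)) = -7*(20 + 6*x) = -140 - 42*x)
(21 + R(n(-2)))*84 = (21 + (-140 - 42*(-⅕)))*84 = (21 + (-140 + 42/5))*84 = (21 - 658/5)*84 = -553/5*84 = -46452/5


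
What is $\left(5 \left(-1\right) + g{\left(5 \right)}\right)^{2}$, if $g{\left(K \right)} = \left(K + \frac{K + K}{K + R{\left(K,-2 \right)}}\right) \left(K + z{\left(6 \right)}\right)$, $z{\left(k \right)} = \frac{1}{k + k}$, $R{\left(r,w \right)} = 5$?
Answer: $\frac{2601}{4} \approx 650.25$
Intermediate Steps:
$z{\left(k \right)} = \frac{1}{2 k}$
$g{\left(K \right)} = \left(\frac{1}{12} + K\right) \left(K + \frac{2 K}{5 + K}\right)$ ($g{\left(K \right)} = \left(K + \frac{K + K}{K + 5}\right) \left(K + \frac{1}{2 \cdot 6}\right) = \left(K + \frac{2 K}{5 + K}\right) \left(K + \frac{1}{2} \cdot \frac{1}{6}\right) = \left(K + \frac{2 K}{5 + K}\right) \left(K + \frac{1}{12}\right) = \left(K + \frac{2 K}{5 + K}\right) \left(\frac{1}{12} + K\right) = \left(\frac{1}{12} + K\right) \left(K + \frac{2 K}{5 + K}\right)$)
$\left(5 \left(-1\right) + g{\left(5 \right)}\right)^{2} = \left(5 \left(-1\right) + \frac{1}{12} \cdot 5 \frac{1}{5 + 5} \left(7 + 12 \cdot 5^{2} + 85 \cdot 5\right)\right)^{2} = \left(-5 + \frac{1}{12} \cdot 5 \cdot \frac{1}{10} \left(7 + 12 \cdot 25 + 425\right)\right)^{2} = \left(-5 + \frac{1}{12} \cdot 5 \cdot \frac{1}{10} \left(7 + 300 + 425\right)\right)^{2} = \left(-5 + \frac{1}{12} \cdot 5 \cdot \frac{1}{10} \cdot 732\right)^{2} = \left(-5 + \frac{61}{2}\right)^{2} = \left(\frac{51}{2}\right)^{2} = \frac{2601}{4}$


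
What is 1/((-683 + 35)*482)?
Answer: -1/312336 ≈ -3.2017e-6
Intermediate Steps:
1/((-683 + 35)*482) = (1/482)/(-648) = -1/648*1/482 = -1/312336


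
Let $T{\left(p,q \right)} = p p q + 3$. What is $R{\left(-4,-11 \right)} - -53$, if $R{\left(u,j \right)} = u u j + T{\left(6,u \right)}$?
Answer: $-264$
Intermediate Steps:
$T{\left(p,q \right)} = 3 + q p^{2}$ ($T{\left(p,q \right)} = p^{2} q + 3 = q p^{2} + 3 = 3 + q p^{2}$)
$R{\left(u,j \right)} = 3 + 36 u + j u^{2}$ ($R{\left(u,j \right)} = u u j + \left(3 + u 6^{2}\right) = u^{2} j + \left(3 + u 36\right) = j u^{2} + \left(3 + 36 u\right) = 3 + 36 u + j u^{2}$)
$R{\left(-4,-11 \right)} - -53 = \left(3 + 36 \left(-4\right) - 11 \left(-4\right)^{2}\right) - -53 = \left(3 - 144 - 176\right) + 53 = -317 + 53 = -264$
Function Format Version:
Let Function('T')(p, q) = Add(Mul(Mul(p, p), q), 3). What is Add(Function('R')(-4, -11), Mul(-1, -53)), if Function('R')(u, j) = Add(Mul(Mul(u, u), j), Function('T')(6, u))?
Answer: -264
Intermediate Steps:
Function('T')(p, q) = Add(3, Mul(q, Pow(p, 2))) (Function('T')(p, q) = Add(Mul(Pow(p, 2), q), 3) = Add(Mul(q, Pow(p, 2)), 3) = Add(3, Mul(q, Pow(p, 2))))
Function('R')(u, j) = Add(3, Mul(36, u), Mul(j, Pow(u, 2))) (Function('R')(u, j) = Add(Mul(Mul(u, u), j), Add(3, Mul(u, Pow(6, 2)))) = Add(Mul(Pow(u, 2), j), Add(3, Mul(u, 36))) = Add(Mul(j, Pow(u, 2)), Add(3, Mul(36, u))) = Add(3, Mul(36, u), Mul(j, Pow(u, 2))))
Add(Function('R')(-4, -11), Mul(-1, -53)) = Add(Add(3, Mul(36, -4), Mul(-11, Pow(-4, 2))), Mul(-1, -53)) = Add(Add(3, -144, Mul(-11, 16)), 53) = Add(Add(3, -144, -176), 53) = Add(-317, 53) = -264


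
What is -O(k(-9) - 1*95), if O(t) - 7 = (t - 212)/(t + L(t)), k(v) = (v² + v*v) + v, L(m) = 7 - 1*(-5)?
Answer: -24/5 ≈ -4.8000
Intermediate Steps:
L(m) = 12 (L(m) = 7 + 5 = 12)
k(v) = v + 2*v² (k(v) = (v² + v²) + v = 2*v² + v = v + 2*v²)
O(t) = 7 + (-212 + t)/(12 + t) (O(t) = 7 + (t - 212)/(t + 12) = 7 + (-212 + t)/(12 + t))
-O(k(-9) - 1*95) = -8*(-16 + (-9*(1 + 2*(-9)) - 1*95))/(12 + (-9*(1 + 2*(-9)) - 1*95)) = -8*(-16 + (-9*(1 - 18) - 95))/(12 + (-9*(1 - 18) - 95)) = -8*(-16 + (-9*(-17) - 95))/(12 + (-9*(-17) - 95)) = -8*(-16 + (153 - 95))/(12 + (153 - 95)) = -8*(-16 + 58)/(12 + 58) = -8*42/70 = -1*24/5 = -24/5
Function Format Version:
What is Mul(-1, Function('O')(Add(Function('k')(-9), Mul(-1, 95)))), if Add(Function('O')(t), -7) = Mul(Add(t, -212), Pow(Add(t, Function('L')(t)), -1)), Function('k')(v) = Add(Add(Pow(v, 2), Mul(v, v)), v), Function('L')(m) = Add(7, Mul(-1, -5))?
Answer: Rational(-24, 5) ≈ -4.8000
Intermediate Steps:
Function('L')(m) = 12 (Function('L')(m) = Add(7, 5) = 12)
Function('k')(v) = Add(v, Mul(2, Pow(v, 2))) (Function('k')(v) = Add(Add(Pow(v, 2), Pow(v, 2)), v) = Add(Mul(2, Pow(v, 2)), v) = Add(v, Mul(2, Pow(v, 2))))
Function('O')(t) = Add(7, Mul(Pow(Add(12, t), -1), Add(-212, t))) (Function('O')(t) = Add(7, Mul(Add(t, -212), Pow(Add(t, 12), -1))) = Add(7, Mul(Add(-212, t), Pow(Add(12, t), -1))) = Add(7, Mul(Pow(Add(12, t), -1), Add(-212, t))))
Mul(-1, Function('O')(Add(Function('k')(-9), Mul(-1, 95)))) = Mul(-1, Mul(8, Pow(Add(12, Add(Mul(-9, Add(1, Mul(2, -9))), Mul(-1, 95))), -1), Add(-16, Add(Mul(-9, Add(1, Mul(2, -9))), Mul(-1, 95))))) = Mul(-1, Mul(8, Pow(Add(12, Add(Mul(-9, Add(1, -18)), -95)), -1), Add(-16, Add(Mul(-9, Add(1, -18)), -95)))) = Mul(-1, Mul(8, Pow(Add(12, Add(Mul(-9, -17), -95)), -1), Add(-16, Add(Mul(-9, -17), -95)))) = Mul(-1, Mul(8, Pow(Add(12, Add(153, -95)), -1), Add(-16, Add(153, -95)))) = Mul(-1, Mul(8, Pow(Add(12, 58), -1), Add(-16, 58))) = Mul(-1, Mul(8, Pow(70, -1), 42)) = Mul(-1, Mul(8, Rational(1, 70), 42)) = Mul(-1, Rational(24, 5)) = Rational(-24, 5)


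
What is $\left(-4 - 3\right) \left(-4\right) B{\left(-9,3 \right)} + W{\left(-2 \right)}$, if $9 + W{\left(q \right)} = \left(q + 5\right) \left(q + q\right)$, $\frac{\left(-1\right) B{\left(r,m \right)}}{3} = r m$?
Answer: $2247$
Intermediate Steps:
$B{\left(r,m \right)} = - 3 m r$ ($B{\left(r,m \right)} = - 3 r m = - 3 m r$)
$W{\left(q \right)} = -9 + 2 q \left(5 + q\right)$ ($W{\left(q \right)} = -9 + \left(q + 5\right) \left(q + q\right) = -9 + \left(5 + q\right) 2 q = -9 + 2 q \left(5 + q\right)$)
$\left(-4 - 3\right) \left(-4\right) B{\left(-9,3 \right)} + W{\left(-2 \right)} = \left(-4 - 3\right) \left(-4\right) \left(\left(-3\right) 3 \left(-9\right)\right) + \left(-9 + 2 \left(-2\right)^{2} + 10 \left(-2\right)\right) = \left(-7\right) \left(-4\right) 81 - 21 = 28 \cdot 81 - 21 = 2268 - 21 = 2247$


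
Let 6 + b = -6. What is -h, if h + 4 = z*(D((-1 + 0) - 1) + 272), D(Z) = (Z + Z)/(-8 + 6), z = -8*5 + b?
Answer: 14252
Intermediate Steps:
b = -12 (b = -6 - 6 = -12)
z = -52 (z = -8*5 - 12 = -40 - 12 = -52)
D(Z) = -Z (D(Z) = (2*Z)/(-2) = (2*Z)*(-1/2) = -Z)
h = -14252 (h = -4 - 52*(-((-1 + 0) - 1) + 272) = -4 - 52*(-(-1 - 1) + 272) = -4 - 52*(-1*(-2) + 272) = -4 - 52*(2 + 272) = -4 - 52*274 = -4 - 14248 = -14252)
-h = -1*(-14252) = 14252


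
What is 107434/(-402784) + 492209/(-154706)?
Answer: -53718648565/15578275376 ≈ -3.4483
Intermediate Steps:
107434/(-402784) + 492209/(-154706) = 107434*(-1/402784) + 492209*(-1/154706) = -53717/201392 - 492209/154706 = -53718648565/15578275376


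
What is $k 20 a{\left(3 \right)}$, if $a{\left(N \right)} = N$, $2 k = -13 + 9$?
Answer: $-120$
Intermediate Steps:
$k = -2$ ($k = \frac{-13 + 9}{2} = \frac{1}{2} \left(-4\right) = -2$)
$k 20 a{\left(3 \right)} = \left(-2\right) 20 \cdot 3 = \left(-40\right) 3 = -120$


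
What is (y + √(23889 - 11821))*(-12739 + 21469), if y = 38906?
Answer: 339649380 + 17460*√3017 ≈ 3.4061e+8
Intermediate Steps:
(y + √(23889 - 11821))*(-12739 + 21469) = (38906 + √(23889 - 11821))*(-12739 + 21469) = (38906 + √12068)*8730 = (38906 + 2*√3017)*8730 = 339649380 + 17460*√3017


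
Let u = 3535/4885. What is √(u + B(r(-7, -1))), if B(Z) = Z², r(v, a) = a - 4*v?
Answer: 2*√174135595/977 ≈ 27.013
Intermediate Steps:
u = 707/977 (u = 3535*(1/4885) = 707/977 ≈ 0.72364)
√(u + B(r(-7, -1))) = √(707/977 + (-1 - 4*(-7))²) = √(707/977 + (-1 + 28)²) = √(707/977 + 27²) = √(707/977 + 729) = √(712940/977) = 2*√174135595/977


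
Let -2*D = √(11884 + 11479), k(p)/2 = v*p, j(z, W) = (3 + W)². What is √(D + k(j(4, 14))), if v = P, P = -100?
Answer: √(-231200 - 2*√23363)/2 ≈ 240.58*I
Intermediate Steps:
v = -100
k(p) = -200*p (k(p) = 2*(-100*p) = -200*p)
D = -√23363/2 (D = -√(11884 + 11479)/2 = -√23363/2 ≈ -76.425)
√(D + k(j(4, 14))) = √(-√23363/2 - 200*(3 + 14)²) = √(-√23363/2 - 200*17²) = √(-√23363/2 - 200*289) = √(-√23363/2 - 57800) = √(-57800 - √23363/2)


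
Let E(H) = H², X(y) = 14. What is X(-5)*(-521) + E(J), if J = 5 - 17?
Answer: -7150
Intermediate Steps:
J = -12
X(-5)*(-521) + E(J) = 14*(-521) + (-12)² = -7294 + 144 = -7150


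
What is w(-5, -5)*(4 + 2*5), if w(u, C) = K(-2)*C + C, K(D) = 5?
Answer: -420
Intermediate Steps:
w(u, C) = 6*C (w(u, C) = 5*C + C = 6*C)
w(-5, -5)*(4 + 2*5) = (6*(-5))*(4 + 2*5) = -30*(4 + 10) = -30*14 = -420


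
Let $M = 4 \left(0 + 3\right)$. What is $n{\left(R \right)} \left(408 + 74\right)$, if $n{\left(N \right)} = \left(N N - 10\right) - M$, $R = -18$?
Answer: $145564$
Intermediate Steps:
$M = 12$ ($M = 4 \cdot 3 = 12$)
$n{\left(N \right)} = -22 + N^{2}$ ($n{\left(N \right)} = \left(N N - 10\right) - 12 = \left(N^{2} - 10\right) - 12 = \left(-10 + N^{2}\right) - 12 = -22 + N^{2}$)
$n{\left(R \right)} \left(408 + 74\right) = \left(-22 + \left(-18\right)^{2}\right) \left(408 + 74\right) = \left(-22 + 324\right) 482 = 302 \cdot 482 = 145564$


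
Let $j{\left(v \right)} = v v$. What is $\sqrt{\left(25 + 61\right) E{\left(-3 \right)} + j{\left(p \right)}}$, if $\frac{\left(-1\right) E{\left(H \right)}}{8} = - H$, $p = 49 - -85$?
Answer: $2 \sqrt{3973} \approx 126.06$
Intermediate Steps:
$p = 134$ ($p = 49 + 85 = 134$)
$j{\left(v \right)} = v^{2}$
$E{\left(H \right)} = 8 H$ ($E{\left(H \right)} = - 8 \left(- H\right) = 8 H$)
$\sqrt{\left(25 + 61\right) E{\left(-3 \right)} + j{\left(p \right)}} = \sqrt{\left(25 + 61\right) 8 \left(-3\right) + 134^{2}} = \sqrt{86 \left(-24\right) + 17956} = \sqrt{-2064 + 17956} = \sqrt{15892} = 2 \sqrt{3973}$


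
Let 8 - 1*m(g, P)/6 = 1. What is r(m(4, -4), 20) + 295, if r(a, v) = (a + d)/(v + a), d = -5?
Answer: 18327/62 ≈ 295.60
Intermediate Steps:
m(g, P) = 42 (m(g, P) = 48 - 6*1 = 48 - 6 = 42)
r(a, v) = (-5 + a)/(a + v) (r(a, v) = (a - 5)/(v + a) = (-5 + a)/(a + v))
r(m(4, -4), 20) + 295 = (-5 + 42)/(42 + 20) + 295 = 37/62 + 295 = 18327/62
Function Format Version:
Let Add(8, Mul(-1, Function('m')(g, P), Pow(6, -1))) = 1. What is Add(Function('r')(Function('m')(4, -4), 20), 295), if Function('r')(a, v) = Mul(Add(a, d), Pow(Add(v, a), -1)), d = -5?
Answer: Rational(18327, 62) ≈ 295.60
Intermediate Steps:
Function('m')(g, P) = 42 (Function('m')(g, P) = Add(48, Mul(-6, 1)) = Add(48, -6) = 42)
Function('r')(a, v) = Mul(Pow(Add(a, v), -1), Add(-5, a)) (Function('r')(a, v) = Mul(Add(a, -5), Pow(Add(v, a), -1)) = Mul(Add(-5, a), Pow(Add(a, v), -1)) = Mul(Pow(Add(a, v), -1), Add(-5, a)))
Add(Function('r')(Function('m')(4, -4), 20), 295) = Add(Mul(Pow(Add(42, 20), -1), Add(-5, 42)), 295) = Add(Mul(Pow(62, -1), 37), 295) = Add(Mul(Rational(1, 62), 37), 295) = Add(Rational(37, 62), 295) = Rational(18327, 62)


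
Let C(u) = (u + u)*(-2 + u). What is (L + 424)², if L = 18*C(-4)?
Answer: 1658944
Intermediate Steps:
C(u) = 2*u*(-2 + u) (C(u) = (2*u)*(-2 + u) = 2*u*(-2 + u))
L = 864 (L = 18*(2*(-4)*(-2 - 4)) = 18*(2*(-4)*(-6)) = 18*48 = 864)
(L + 424)² = (864 + 424)² = 1288² = 1658944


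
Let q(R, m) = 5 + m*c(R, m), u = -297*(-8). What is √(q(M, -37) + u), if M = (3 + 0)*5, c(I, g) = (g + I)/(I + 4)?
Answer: 3*√97223/19 ≈ 49.233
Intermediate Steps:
c(I, g) = (I + g)/(4 + I)
u = 2376
M = 15 (M = 3*5 = 15)
q(R, m) = 5 + m*(R + m)/(4 + R) (q(R, m) = 5 + m*((R + m)/(4 + R)) = 5 + m*(R + m)/(4 + R))
√(q(M, -37) + u) = √((20 + 5*15 - 37*(15 - 37))/(4 + 15) + 2376) = √((20 + 75 - 37*(-22))/19 + 2376) = √((20 + 75 + 814)/19 + 2376) = √((1/19)*909 + 2376) = √(909/19 + 2376) = √(46053/19) = 3*√97223/19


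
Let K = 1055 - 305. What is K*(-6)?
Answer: -4500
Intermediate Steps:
K = 750
K*(-6) = 750*(-6) = -4500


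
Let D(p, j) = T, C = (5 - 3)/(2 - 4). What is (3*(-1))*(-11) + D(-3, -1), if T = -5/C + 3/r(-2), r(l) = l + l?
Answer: 149/4 ≈ 37.250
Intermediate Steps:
r(l) = 2*l
C = -1 (C = 2/(-2) = 2*(-1/2) = -1)
T = 17/4 (T = -5/(-1) + 3/((2*(-2))) = -5*(-1) + 3/(-4) = 5 + 3*(-1/4) = 5 - 3/4 = 17/4 ≈ 4.2500)
D(p, j) = 17/4
(3*(-1))*(-11) + D(-3, -1) = (3*(-1))*(-11) + 17/4 = -3*(-11) + 17/4 = 33 + 17/4 = 149/4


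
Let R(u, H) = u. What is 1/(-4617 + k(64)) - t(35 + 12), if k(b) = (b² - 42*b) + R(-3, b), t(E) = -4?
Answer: 12847/3212 ≈ 3.9997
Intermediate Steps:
k(b) = -3 + b² - 42*b (k(b) = (b² - 42*b) - 3 = -3 + b² - 42*b)
1/(-4617 + k(64)) - t(35 + 12) = 1/(-4617 + (-3 + 64² - 42*64)) - 1*(-4) = 1/(-4617 + (-3 + 4096 - 2688)) + 4 = 1/(-4617 + 1405) + 4 = 1/(-3212) + 4 = -1/3212 + 4 = 12847/3212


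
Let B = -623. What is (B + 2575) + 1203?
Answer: 3155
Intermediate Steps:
(B + 2575) + 1203 = (-623 + 2575) + 1203 = 1952 + 1203 = 3155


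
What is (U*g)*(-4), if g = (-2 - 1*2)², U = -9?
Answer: 576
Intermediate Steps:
g = 16 (g = (-2 - 2)² = (-4)² = 16)
(U*g)*(-4) = -9*16*(-4) = -144*(-4) = 576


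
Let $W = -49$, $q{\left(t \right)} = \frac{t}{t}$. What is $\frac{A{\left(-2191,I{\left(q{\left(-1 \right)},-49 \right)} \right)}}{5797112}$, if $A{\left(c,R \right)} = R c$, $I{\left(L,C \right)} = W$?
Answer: $\frac{107359}{5797112} \approx 0.018519$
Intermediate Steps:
$q{\left(t \right)} = 1$
$I{\left(L,C \right)} = -49$
$\frac{A{\left(-2191,I{\left(q{\left(-1 \right)},-49 \right)} \right)}}{5797112} = \frac{\left(-49\right) \left(-2191\right)}{5797112} = 107359 \cdot \frac{1}{5797112} = \frac{107359}{5797112}$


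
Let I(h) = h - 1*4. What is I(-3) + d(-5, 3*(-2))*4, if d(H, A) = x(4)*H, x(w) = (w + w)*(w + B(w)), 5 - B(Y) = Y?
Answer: -807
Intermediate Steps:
B(Y) = 5 - Y
x(w) = 10*w (x(w) = (w + w)*(w + (5 - w)) = (2*w)*5 = 10*w)
I(h) = -4 + h (I(h) = h - 4 = -4 + h)
d(H, A) = 40*H (d(H, A) = (10*4)*H = 40*H)
I(-3) + d(-5, 3*(-2))*4 = (-4 - 3) + (40*(-5))*4 = -7 - 200*4 = -7 - 800 = -807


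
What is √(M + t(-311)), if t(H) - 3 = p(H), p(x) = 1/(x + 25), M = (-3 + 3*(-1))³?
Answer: I*√17422834/286 ≈ 14.595*I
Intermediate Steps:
M = -216 (M = (-3 - 3)³ = (-6)³ = -216)
p(x) = 1/(25 + x)
t(H) = 3 + 1/(25 + H)
√(M + t(-311)) = √(-216 + (76 + 3*(-311))/(25 - 311)) = √(-216 + (76 - 933)/(-286)) = √(-216 - 1/286*(-857)) = √(-216 + 857/286) = √(-60919/286) = I*√17422834/286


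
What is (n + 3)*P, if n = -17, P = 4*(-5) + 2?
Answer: 252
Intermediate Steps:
P = -18 (P = -20 + 2 = -18)
(n + 3)*P = (-17 + 3)*(-18) = -14*(-18) = 252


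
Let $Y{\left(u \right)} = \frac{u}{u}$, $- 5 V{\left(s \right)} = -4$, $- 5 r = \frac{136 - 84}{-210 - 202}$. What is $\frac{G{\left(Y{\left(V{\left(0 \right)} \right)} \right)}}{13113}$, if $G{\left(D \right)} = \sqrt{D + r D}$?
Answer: $\frac{4 \sqrt{16995}}{6753195} \approx 7.7217 \cdot 10^{-5}$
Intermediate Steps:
$r = \frac{13}{515}$ ($r = - \frac{\left(136 - 84\right) \frac{1}{-210 - 202}}{5} = - \frac{52 \frac{1}{-412}}{5} = - \frac{52 \left(- \frac{1}{412}\right)}{5} = \left(- \frac{1}{5}\right) \left(- \frac{13}{103}\right) = \frac{13}{515} \approx 0.025243$)
$V{\left(s \right)} = \frac{4}{5}$ ($V{\left(s \right)} = \left(- \frac{1}{5}\right) \left(-4\right) = \frac{4}{5}$)
$Y{\left(u \right)} = 1$
$G{\left(D \right)} = \frac{4 \sqrt{16995} \sqrt{D}}{515}$ ($G{\left(D \right)} = \sqrt{D + \frac{13 D}{515}} = \sqrt{\frac{528 D}{515}} = \frac{4 \sqrt{16995} \sqrt{D}}{515}$)
$\frac{G{\left(Y{\left(V{\left(0 \right)} \right)} \right)}}{13113} = \frac{\frac{4}{515} \sqrt{16995} \sqrt{1}}{13113} = \frac{4}{515} \sqrt{16995} \cdot 1 \cdot \frac{1}{13113} = \frac{4 \sqrt{16995}}{515} \cdot \frac{1}{13113} = \frac{4 \sqrt{16995}}{6753195}$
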